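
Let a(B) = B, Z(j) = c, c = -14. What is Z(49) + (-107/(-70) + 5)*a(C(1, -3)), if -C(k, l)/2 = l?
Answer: 881/35 ≈ 25.171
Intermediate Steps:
Z(j) = -14
C(k, l) = -2*l
Z(49) + (-107/(-70) + 5)*a(C(1, -3)) = -14 + (-107/(-70) + 5)*(-2*(-3)) = -14 + (-107*(-1/70) + 5)*6 = -14 + (107/70 + 5)*6 = -14 + (457/70)*6 = -14 + 1371/35 = 881/35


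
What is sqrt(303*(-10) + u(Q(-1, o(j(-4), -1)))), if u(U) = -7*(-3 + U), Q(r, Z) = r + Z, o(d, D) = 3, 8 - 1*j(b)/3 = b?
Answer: I*sqrt(3023) ≈ 54.982*I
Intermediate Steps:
j(b) = 24 - 3*b
Q(r, Z) = Z + r
u(U) = 21 - 7*U
sqrt(303*(-10) + u(Q(-1, o(j(-4), -1)))) = sqrt(303*(-10) + (21 - 7*(3 - 1))) = sqrt(-3030 + (21 - 7*2)) = sqrt(-3030 + (21 - 14)) = sqrt(-3030 + 7) = sqrt(-3023) = I*sqrt(3023)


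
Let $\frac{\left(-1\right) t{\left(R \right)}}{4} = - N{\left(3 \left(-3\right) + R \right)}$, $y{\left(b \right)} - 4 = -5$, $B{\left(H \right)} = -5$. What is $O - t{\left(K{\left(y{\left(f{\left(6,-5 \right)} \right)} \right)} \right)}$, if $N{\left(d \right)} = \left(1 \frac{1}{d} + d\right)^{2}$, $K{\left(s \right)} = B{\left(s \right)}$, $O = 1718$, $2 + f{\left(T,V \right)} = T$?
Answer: $\frac{45373}{49} \approx 925.98$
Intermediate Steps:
$f{\left(T,V \right)} = -2 + T$
$y{\left(b \right)} = -1$ ($y{\left(b \right)} = 4 - 5 = -1$)
$K{\left(s \right)} = -5$
$N{\left(d \right)} = \left(d + \frac{1}{d}\right)^{2}$ ($N{\left(d \right)} = \left(\frac{1}{d} + d\right)^{2} = \left(d + \frac{1}{d}\right)^{2}$)
$t{\left(R \right)} = \frac{4 \left(1 + \left(-9 + R\right)^{2}\right)^{2}}{\left(-9 + R\right)^{2}}$ ($t{\left(R \right)} = - 4 \left(- \frac{\left(1 + \left(3 \left(-3\right) + R\right)^{2}\right)^{2}}{\left(3 \left(-3\right) + R\right)^{2}}\right) = - 4 \left(- \frac{\left(1 + \left(-9 + R\right)^{2}\right)^{2}}{\left(-9 + R\right)^{2}}\right) = \frac{4 \left(1 + \left(-9 + R\right)^{2}\right)^{2}}{\left(-9 + R\right)^{2}}$)
$O - t{\left(K{\left(y{\left(f{\left(6,-5 \right)} \right)} \right)} \right)} = 1718 - \frac{4 \left(1 + \left(-9 - 5\right)^{2}\right)^{2}}{\left(-9 - 5\right)^{2}} = 1718 - \frac{4 \left(1 + \left(-14\right)^{2}\right)^{2}}{196} = 1718 - 4 \left(1 + 196\right)^{2} \cdot \frac{1}{196} = 1718 - 4 \cdot 197^{2} \cdot \frac{1}{196} = 1718 - 4 \cdot 38809 \cdot \frac{1}{196} = 1718 - \frac{38809}{49} = \frac{45373}{49}$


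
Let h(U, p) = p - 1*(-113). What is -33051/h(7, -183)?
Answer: 33051/70 ≈ 472.16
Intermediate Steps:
h(U, p) = 113 + p (h(U, p) = p + 113 = 113 + p)
-33051/h(7, -183) = -33051/(113 - 183) = -33051/(-70) = -33051*(-1/70) = 33051/70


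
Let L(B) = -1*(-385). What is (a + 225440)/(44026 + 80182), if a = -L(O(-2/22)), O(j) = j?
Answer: 225055/124208 ≈ 1.8119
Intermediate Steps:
L(B) = 385
a = -385 (a = -1*385 = -385)
(a + 225440)/(44026 + 80182) = (-385 + 225440)/(44026 + 80182) = 225055/124208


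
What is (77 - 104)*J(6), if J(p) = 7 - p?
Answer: -27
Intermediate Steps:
(77 - 104)*J(6) = (77 - 104)*(7 - 1*6) = -27*(7 - 6) = -27*1 = -27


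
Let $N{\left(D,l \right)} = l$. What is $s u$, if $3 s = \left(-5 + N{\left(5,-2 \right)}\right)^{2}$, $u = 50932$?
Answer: $\frac{2495668}{3} \approx 8.3189 \cdot 10^{5}$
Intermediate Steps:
$s = \frac{49}{3}$ ($s = \frac{\left(-5 - 2\right)^{2}}{3} = \frac{\left(-7\right)^{2}}{3} = \frac{1}{3} \cdot 49 = \frac{49}{3} \approx 16.333$)
$s u = \frac{49}{3} \cdot 50932 = \frac{2495668}{3}$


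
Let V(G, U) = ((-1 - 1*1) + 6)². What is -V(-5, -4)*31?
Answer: -496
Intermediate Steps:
V(G, U) = 16 (V(G, U) = ((-1 - 1) + 6)² = (-2 + 6)² = 4² = 16)
-V(-5, -4)*31 = -1*16*31 = -16*31 = -496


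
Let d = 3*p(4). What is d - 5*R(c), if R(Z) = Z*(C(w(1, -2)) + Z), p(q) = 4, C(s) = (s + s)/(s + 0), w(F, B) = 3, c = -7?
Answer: -163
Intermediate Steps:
C(s) = 2 (C(s) = (2*s)/s = 2)
d = 12 (d = 3*4 = 12)
R(Z) = Z*(2 + Z)
d - 5*R(c) = 12 - (-35)*(2 - 7) = 12 - (-35)*(-5) = 12 - 5*35 = 12 - 175 = -163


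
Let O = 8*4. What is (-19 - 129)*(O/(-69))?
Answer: 4736/69 ≈ 68.638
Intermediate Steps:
O = 32
(-19 - 129)*(O/(-69)) = (-19 - 129)*(32/(-69)) = -4736*(-1)/69 = -148*(-32/69) = 4736/69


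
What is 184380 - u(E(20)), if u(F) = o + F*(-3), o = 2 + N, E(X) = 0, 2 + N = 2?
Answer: 184378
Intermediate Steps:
N = 0 (N = -2 + 2 = 0)
o = 2 (o = 2 + 0 = 2)
u(F) = 2 - 3*F (u(F) = 2 + F*(-3) = 2 - 3*F)
184380 - u(E(20)) = 184380 - (2 - 3*0) = 184380 - (2 + 0) = 184380 - 1*2 = 184380 - 2 = 184378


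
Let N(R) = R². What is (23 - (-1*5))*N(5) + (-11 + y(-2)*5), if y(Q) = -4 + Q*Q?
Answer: 689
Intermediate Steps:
y(Q) = -4 + Q²
(23 - (-1*5))*N(5) + (-11 + y(-2)*5) = (23 - (-1*5))*5² + (-11 + (-4 + (-2)²)*5) = (23 - (-5))*25 + (-11 + (-4 + 4)*5) = (23 - 1*(-5))*25 + (-11 + 0*5) = (23 + 5)*25 + (-11 + 0) = 28*25 - 11 = 700 - 11 = 689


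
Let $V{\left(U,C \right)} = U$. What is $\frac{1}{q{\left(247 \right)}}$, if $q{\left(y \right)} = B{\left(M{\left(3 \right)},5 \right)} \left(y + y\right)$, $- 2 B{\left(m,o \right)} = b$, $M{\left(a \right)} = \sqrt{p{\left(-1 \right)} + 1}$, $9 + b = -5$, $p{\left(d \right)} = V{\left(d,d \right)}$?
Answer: $\frac{1}{3458} \approx 0.00028918$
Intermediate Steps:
$p{\left(d \right)} = d$
$b = -14$ ($b = -9 - 5 = -14$)
$M{\left(a \right)} = 0$ ($M{\left(a \right)} = \sqrt{-1 + 1} = \sqrt{0} = 0$)
$B{\left(m,o \right)} = 7$ ($B{\left(m,o \right)} = \left(- \frac{1}{2}\right) \left(-14\right) = 7$)
$q{\left(y \right)} = 14 y$ ($q{\left(y \right)} = 7 \left(y + y\right) = 7 \cdot 2 y = 14 y$)
$\frac{1}{q{\left(247 \right)}} = \frac{1}{14 \cdot 247} = \frac{1}{3458}$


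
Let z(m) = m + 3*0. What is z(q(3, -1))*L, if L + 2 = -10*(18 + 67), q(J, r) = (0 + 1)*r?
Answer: 852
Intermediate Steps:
q(J, r) = r (q(J, r) = 1*r = r)
z(m) = m (z(m) = m + 0 = m)
L = -852 (L = -2 - 10*(18 + 67) = -2 - 10*85 = -2 - 850 = -852)
z(q(3, -1))*L = -1*(-852) = 852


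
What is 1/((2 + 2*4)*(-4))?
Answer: -1/40 ≈ -0.025000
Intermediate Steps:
1/((2 + 2*4)*(-4)) = 1/((2 + 8)*(-4)) = 1/(10*(-4)) = 1/(-40) = -1/40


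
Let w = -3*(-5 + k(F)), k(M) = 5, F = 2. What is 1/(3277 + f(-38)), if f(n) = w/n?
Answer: 1/3277 ≈ 0.00030516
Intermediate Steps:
w = 0 (w = -3*(-5 + 5) = -3*0 = 0)
f(n) = 0 (f(n) = 0/n = 0)
1/(3277 + f(-38)) = 1/(3277 + 0) = 1/3277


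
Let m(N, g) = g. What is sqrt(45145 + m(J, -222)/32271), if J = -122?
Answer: 3*sqrt(580429422343)/10757 ≈ 212.47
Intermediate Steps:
sqrt(45145 + m(J, -222)/32271) = sqrt(45145 - 222/32271) = sqrt(45145 - 222*1/32271) = sqrt(45145 - 74/10757) = sqrt(485624691/10757) = 3*sqrt(580429422343)/10757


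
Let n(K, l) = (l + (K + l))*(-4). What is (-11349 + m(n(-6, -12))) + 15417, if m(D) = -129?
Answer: 3939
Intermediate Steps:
n(K, l) = -8*l - 4*K (n(K, l) = (K + 2*l)*(-4) = -8*l - 4*K)
(-11349 + m(n(-6, -12))) + 15417 = (-11349 - 129) + 15417 = -11478 + 15417 = 3939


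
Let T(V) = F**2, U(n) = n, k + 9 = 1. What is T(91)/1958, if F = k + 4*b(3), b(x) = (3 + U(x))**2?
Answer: 9248/979 ≈ 9.4464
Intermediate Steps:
k = -8 (k = -9 + 1 = -8)
b(x) = (3 + x)**2
F = 136 (F = -8 + 4*(3 + 3)**2 = -8 + 4*6**2 = -8 + 4*36 = -8 + 144 = 136)
T(V) = 18496 (T(V) = 136**2 = 18496)
T(91)/1958 = 18496/1958 = 18496*(1/1958) = 9248/979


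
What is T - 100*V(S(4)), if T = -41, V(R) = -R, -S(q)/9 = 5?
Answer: -4541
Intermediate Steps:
S(q) = -45 (S(q) = -9*5 = -45)
T - 100*V(S(4)) = -41 - (-100)*(-45) = -41 - 100*45 = -41 - 4500 = -4541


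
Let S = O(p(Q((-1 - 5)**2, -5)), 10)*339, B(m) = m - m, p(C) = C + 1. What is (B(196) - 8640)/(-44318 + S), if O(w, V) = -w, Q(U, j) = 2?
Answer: 1728/9067 ≈ 0.19058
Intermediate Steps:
p(C) = 1 + C
B(m) = 0
S = -1017 (S = -(1 + 2)*339 = -1*3*339 = -3*339 = -1017)
(B(196) - 8640)/(-44318 + S) = (0 - 8640)/(-44318 - 1017) = -8640/(-45335) = -8640*(-1/45335) = 1728/9067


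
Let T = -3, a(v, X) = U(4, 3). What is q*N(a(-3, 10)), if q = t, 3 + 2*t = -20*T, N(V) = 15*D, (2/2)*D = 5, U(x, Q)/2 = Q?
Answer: 4275/2 ≈ 2137.5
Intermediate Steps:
U(x, Q) = 2*Q
a(v, X) = 6 (a(v, X) = 2*3 = 6)
D = 5
N(V) = 75 (N(V) = 15*5 = 75)
t = 57/2 (t = -3/2 + (-20*(-3))/2 = -3/2 + (½)*60 = -3/2 + 30 = 57/2 ≈ 28.500)
q = 57/2 ≈ 28.500
q*N(a(-3, 10)) = (57/2)*75 = 4275/2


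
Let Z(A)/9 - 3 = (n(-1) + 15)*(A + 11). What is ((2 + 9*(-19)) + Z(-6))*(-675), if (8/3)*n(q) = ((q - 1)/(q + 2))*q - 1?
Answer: -2969325/8 ≈ -3.7117e+5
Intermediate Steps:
n(q) = -3/8 + 3*q*(-1 + q)/(8*(2 + q)) (n(q) = 3*(((q - 1)/(q + 2))*q - 1)/8 = 3*(((-1 + q)/(2 + q))*q - 1)/8 = 3*(q*(-1 + q)/(2 + q) - 1)/8 = 3*(-1 + q*(-1 + q)/(2 + q))/8 = -3/8 + 3*q*(-1 + q)/(8*(2 + q)))
Z(A) = 12393/8 + 1107*A/8 (Z(A) = 27 + 9*((3*(-2 + (-1)**2 - 2*(-1))/(8*(2 - 1)) + 15)*(A + 11)) = 27 + 9*(((3/8)*(-2 + 1 + 2)/1 + 15)*(11 + A)) = 27 + 9*(((3/8)*1*1 + 15)*(11 + A)) = 27 + 9*((3/8 + 15)*(11 + A)) = 27 + 9*(123*(11 + A)/8) = 27 + 9*(1353/8 + 123*A/8) = 27 + (12177/8 + 1107*A/8) = 12393/8 + 1107*A/8)
((2 + 9*(-19)) + Z(-6))*(-675) = ((2 + 9*(-19)) + (12393/8 + (1107/8)*(-6)))*(-675) = ((2 - 171) + (12393/8 - 3321/4))*(-675) = (-169 + 5751/8)*(-675) = (4399/8)*(-675) = -2969325/8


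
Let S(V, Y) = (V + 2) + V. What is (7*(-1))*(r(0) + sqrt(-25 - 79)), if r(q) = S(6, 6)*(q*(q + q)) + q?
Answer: -14*I*sqrt(26) ≈ -71.386*I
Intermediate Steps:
S(V, Y) = 2 + 2*V (S(V, Y) = (2 + V) + V = 2 + 2*V)
r(q) = q + 28*q**2 (r(q) = (2 + 2*6)*(q*(q + q)) + q = (2 + 12)*(q*(2*q)) + q = 14*(2*q**2) + q = 28*q**2 + q = q + 28*q**2)
(7*(-1))*(r(0) + sqrt(-25 - 79)) = (7*(-1))*(0*(1 + 28*0) + sqrt(-25 - 79)) = -7*(0*(1 + 0) + sqrt(-104)) = -7*(0*1 + 2*I*sqrt(26)) = -7*(0 + 2*I*sqrt(26)) = -14*I*sqrt(26)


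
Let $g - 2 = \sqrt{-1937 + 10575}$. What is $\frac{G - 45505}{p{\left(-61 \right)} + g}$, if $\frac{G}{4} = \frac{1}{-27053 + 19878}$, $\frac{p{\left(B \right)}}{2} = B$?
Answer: $\frac{3917980548}{4134235} + \frac{326498379 \sqrt{8638}}{41342350} \approx 1681.7$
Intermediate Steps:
$p{\left(B \right)} = 2 B$
$g = 2 + \sqrt{8638}$ ($g = 2 + \sqrt{-1937 + 10575} = 2 + \sqrt{8638} \approx 94.941$)
$G = - \frac{4}{7175}$ ($G = \frac{4}{-27053 + 19878} = \frac{4}{-7175} = 4 \left(- \frac{1}{7175}\right) = - \frac{4}{7175} \approx -0.00055749$)
$\frac{G - 45505}{p{\left(-61 \right)} + g} = \frac{- \frac{4}{7175} - 45505}{2 \left(-61\right) + \left(2 + \sqrt{8638}\right)} = - \frac{326498379}{7175 \left(-122 + \left(2 + \sqrt{8638}\right)\right)} = - \frac{326498379}{7175 \left(-120 + \sqrt{8638}\right)}$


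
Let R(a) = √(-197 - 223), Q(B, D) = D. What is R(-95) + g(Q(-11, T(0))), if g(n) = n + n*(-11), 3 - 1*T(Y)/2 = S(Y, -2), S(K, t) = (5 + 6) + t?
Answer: 120 + 2*I*√105 ≈ 120.0 + 20.494*I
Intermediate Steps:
S(K, t) = 11 + t
T(Y) = -12 (T(Y) = 6 - 2*(11 - 2) = 6 - 2*9 = 6 - 18 = -12)
g(n) = -10*n (g(n) = n - 11*n = -10*n)
R(a) = 2*I*√105 (R(a) = √(-420) = 2*I*√105)
R(-95) + g(Q(-11, T(0))) = 2*I*√105 - 10*(-12) = 2*I*√105 + 120 = 120 + 2*I*√105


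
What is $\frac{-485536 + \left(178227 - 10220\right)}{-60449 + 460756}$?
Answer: $- \frac{317529}{400307} \approx -0.79321$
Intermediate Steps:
$\frac{-485536 + \left(178227 - 10220\right)}{-60449 + 460756} = \frac{-485536 + 168007}{400307} = \left(-317529\right) \frac{1}{400307} = - \frac{317529}{400307}$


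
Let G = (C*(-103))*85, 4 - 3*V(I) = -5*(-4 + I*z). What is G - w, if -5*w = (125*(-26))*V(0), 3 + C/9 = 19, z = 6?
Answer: -3771760/3 ≈ -1.2573e+6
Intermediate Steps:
C = 144 (C = -27 + 9*19 = -27 + 171 = 144)
V(I) = -16/3 + 10*I (V(I) = 4/3 - (-5)*(-4 + I*6)/3 = 4/3 - (-5)*(-4 + 6*I)/3 = 4/3 - (20 - 30*I)/3 = 4/3 + (-20/3 + 10*I) = -16/3 + 10*I)
w = -10400/3 (w = -125*(-26)*(-16/3 + 10*0)/5 = -(-650)*(-16/3 + 0) = -(-650)*(-16)/3 = -⅕*52000/3 = -10400/3 ≈ -3466.7)
G = -1260720 (G = (144*(-103))*85 = -14832*85 = -1260720)
G - w = -1260720 - 1*(-10400/3) = -1260720 + 10400/3 = -3771760/3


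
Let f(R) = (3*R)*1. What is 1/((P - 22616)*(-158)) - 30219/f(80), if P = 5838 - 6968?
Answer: -9448141571/75037360 ≈ -125.91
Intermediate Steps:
P = -1130
f(R) = 3*R
1/((P - 22616)*(-158)) - 30219/f(80) = 1/(-1130 - 22616*(-158)) - 30219/(3*80) = -1/158/(-23746) - 30219/240 = -1/23746*(-1/158) - 30219*1/240 = 1/3751868 - 10073/80 = -9448141571/75037360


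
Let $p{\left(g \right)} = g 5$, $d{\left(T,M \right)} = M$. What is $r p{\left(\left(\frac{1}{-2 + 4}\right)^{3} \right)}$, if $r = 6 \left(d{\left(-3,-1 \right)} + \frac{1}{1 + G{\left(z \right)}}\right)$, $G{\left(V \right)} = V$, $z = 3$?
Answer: $- \frac{45}{16} \approx -2.8125$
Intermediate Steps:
$p{\left(g \right)} = 5 g$
$r = - \frac{9}{2}$ ($r = 6 \left(-1 + \frac{1}{1 + 3}\right) = 6 \left(-1 + \frac{1}{4}\right) = 6 \left(- \frac{3}{4}\right) = - \frac{9}{2} \approx -4.5$)
$r p{\left(\left(\frac{1}{-2 + 4}\right)^{3} \right)} = - \frac{9 \cdot 5 \left(\frac{1}{-2 + 4}\right)^{3}}{2} = - \frac{9 \cdot 5 \left(\frac{1}{2}\right)^{3}}{2} = - \frac{9 \cdot \frac{5}{8}}{2} = - \frac{9 \cdot 5 \cdot \frac{1}{8}}{2} = \left(- \frac{9}{2}\right) \frac{5}{8} = - \frac{45}{16}$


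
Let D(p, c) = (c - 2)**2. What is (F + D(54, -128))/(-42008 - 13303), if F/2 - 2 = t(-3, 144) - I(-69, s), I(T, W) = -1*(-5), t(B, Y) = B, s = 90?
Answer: -16888/55311 ≈ -0.30533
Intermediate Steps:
I(T, W) = 5
D(p, c) = (-2 + c)**2
F = -12 (F = 4 + 2*(-3 - 1*5) = 4 + 2*(-3 - 5) = 4 + 2*(-8) = 4 - 16 = -12)
(F + D(54, -128))/(-42008 - 13303) = (-12 + (-2 - 128)**2)/(-42008 - 13303) = (-12 + (-130)**2)/(-55311) = (-12 + 16900)*(-1/55311) = 16888*(-1/55311) = -16888/55311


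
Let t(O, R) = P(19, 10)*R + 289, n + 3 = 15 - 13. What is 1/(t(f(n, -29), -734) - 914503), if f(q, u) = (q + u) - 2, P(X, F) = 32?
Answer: -1/937702 ≈ -1.0664e-6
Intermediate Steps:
n = -1 (n = -3 + (15 - 13) = -3 + 2 = -1)
f(q, u) = -2 + q + u
t(O, R) = 289 + 32*R (t(O, R) = 32*R + 289 = 289 + 32*R)
1/(t(f(n, -29), -734) - 914503) = 1/((289 + 32*(-734)) - 914503) = 1/((289 - 23488) - 914503) = 1/(-23199 - 914503) = 1/(-937702) = -1/937702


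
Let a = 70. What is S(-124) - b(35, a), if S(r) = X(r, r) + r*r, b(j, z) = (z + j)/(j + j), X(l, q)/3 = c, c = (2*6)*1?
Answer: 30821/2 ≈ 15411.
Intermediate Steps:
c = 12 (c = 12*1 = 12)
X(l, q) = 36 (X(l, q) = 3*12 = 36)
b(j, z) = (j + z)/(2*j) (b(j, z) = (j + z)/((2*j)) = (j + z)*(1/(2*j)) = (j + z)/(2*j))
S(r) = 36 + r² (S(r) = 36 + r*r = 36 + r²)
S(-124) - b(35, a) = (36 + (-124)²) - (35 + 70)/(2*35) = (36 + 15376) - 105/(2*35) = 15412 - 1*3/2 = 15412 - 3/2 = 30821/2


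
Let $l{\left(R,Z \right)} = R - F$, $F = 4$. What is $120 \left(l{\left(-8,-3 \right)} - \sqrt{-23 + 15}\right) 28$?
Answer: $-40320 - 6720 i \sqrt{2} \approx -40320.0 - 9503.5 i$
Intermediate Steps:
$l{\left(R,Z \right)} = -4 + R$ ($l{\left(R,Z \right)} = R - 4 = -4 + R$)
$120 \left(l{\left(-8,-3 \right)} - \sqrt{-23 + 15}\right) 28 = 120 \left(\left(-4 - 8\right) - \sqrt{-23 + 15}\right) 28 = 120 \left(-12 - \sqrt{-8}\right) 28 = 120 \left(-12 - 2 i \sqrt{2}\right) 28 = \left(-1440 - 240 i \sqrt{2}\right) 28 = -40320 - 6720 i \sqrt{2}$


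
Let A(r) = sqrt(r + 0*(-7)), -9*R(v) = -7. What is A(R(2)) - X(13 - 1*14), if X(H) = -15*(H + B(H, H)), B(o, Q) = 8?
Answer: 105 + sqrt(7)/3 ≈ 105.88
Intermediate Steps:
R(v) = 7/9 (R(v) = -1/9*(-7) = 7/9)
X(H) = -120 - 15*H (X(H) = -15*(H + 8) = -15*(8 + H) = -120 - 15*H)
A(r) = sqrt(r) (A(r) = sqrt(r + 0) = sqrt(r))
A(R(2)) - X(13 - 1*14) = sqrt(7/9) - (-120 - 15*(13 - 1*14)) = sqrt(7)/3 - (-120 - 15*(13 - 14)) = sqrt(7)/3 - (-120 - 15*(-1)) = sqrt(7)/3 - (-120 + 15) = sqrt(7)/3 - 1*(-105) = sqrt(7)/3 + 105 = 105 + sqrt(7)/3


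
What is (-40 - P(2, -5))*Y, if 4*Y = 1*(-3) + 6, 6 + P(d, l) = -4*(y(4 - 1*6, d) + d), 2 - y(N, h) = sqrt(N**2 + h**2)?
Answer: -27/2 - 6*sqrt(2) ≈ -21.985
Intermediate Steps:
y(N, h) = 2 - sqrt(N**2 + h**2)
P(d, l) = -14 - 4*d + 4*sqrt(4 + d**2) (P(d, l) = -6 - 4*((2 - sqrt((4 - 1*6)**2 + d**2)) + d) = -6 - 4*((2 - sqrt((4 - 6)**2 + d**2)) + d) = -6 - 4*((2 - sqrt((-2)**2 + d**2)) + d) = -6 - 4*((2 - sqrt(4 + d**2)) + d) = -6 - 4*(2 + d - sqrt(4 + d**2)) = -6 + (-8 - 4*d + 4*sqrt(4 + d**2)) = -14 - 4*d + 4*sqrt(4 + d**2))
Y = 3/4 (Y = (1*(-3) + 6)/4 = (-3 + 6)/4 = (1/4)*3 = 3/4 ≈ 0.75000)
(-40 - P(2, -5))*Y = (-40 - (-14 - 4*2 + 4*sqrt(4 + 2**2)))*(3/4) = (-40 - (-14 - 8 + 4*sqrt(4 + 4)))*(3/4) = (-40 - (-14 - 8 + 4*sqrt(8)))*(3/4) = (-40 - (-14 - 8 + 4*(2*sqrt(2))))*(3/4) = (-40 - (-14 - 8 + 8*sqrt(2)))*(3/4) = (-40 - (-22 + 8*sqrt(2)))*(3/4) = (-40 + (22 - 8*sqrt(2)))*(3/4) = (-18 - 8*sqrt(2))*(3/4) = -27/2 - 6*sqrt(2)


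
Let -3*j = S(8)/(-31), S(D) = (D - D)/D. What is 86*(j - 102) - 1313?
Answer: -10085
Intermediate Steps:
S(D) = 0 (S(D) = 0/D = 0)
j = 0 (j = -0/(-31) = -0*(-1)/31 = -⅓*0 = 0)
86*(j - 102) - 1313 = 86*(0 - 102) - 1313 = 86*(-102) - 1313 = -8772 - 1313 = -10085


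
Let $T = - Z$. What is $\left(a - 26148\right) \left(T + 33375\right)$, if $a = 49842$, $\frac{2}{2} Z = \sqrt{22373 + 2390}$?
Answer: $790787250 - 23694 \sqrt{24763} \approx 7.8706 \cdot 10^{8}$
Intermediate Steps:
$Z = \sqrt{24763}$ ($Z = \sqrt{22373 + 2390} = \sqrt{24763} \approx 157.36$)
$T = - \sqrt{24763} \approx -157.36$
$\left(a - 26148\right) \left(T + 33375\right) = \left(49842 - 26148\right) \left(- \sqrt{24763} + 33375\right) = 23694 \left(33375 - \sqrt{24763}\right) = 790787250 - 23694 \sqrt{24763}$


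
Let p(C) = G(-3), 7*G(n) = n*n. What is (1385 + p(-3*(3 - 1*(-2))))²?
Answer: 94167616/49 ≈ 1.9218e+6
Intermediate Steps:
G(n) = n²/7 (G(n) = (n*n)/7 = n²/7)
p(C) = 9/7 (p(C) = (⅐)*(-3)² = (⅐)*9 = 9/7)
(1385 + p(-3*(3 - 1*(-2))))² = (1385 + 9/7)² = (9704/7)² = 94167616/49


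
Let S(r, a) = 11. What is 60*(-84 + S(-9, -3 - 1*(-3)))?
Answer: -4380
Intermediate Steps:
60*(-84 + S(-9, -3 - 1*(-3))) = 60*(-84 + 11) = 60*(-73) = -4380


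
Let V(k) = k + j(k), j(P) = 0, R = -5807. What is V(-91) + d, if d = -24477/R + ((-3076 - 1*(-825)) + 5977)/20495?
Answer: -10307023318/119014465 ≈ -86.603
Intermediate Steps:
V(k) = k (V(k) = k + 0 = k)
d = 523292997/119014465 (d = -24477/(-5807) + ((-3076 - 1*(-825)) + 5977)/20495 = -24477*(-1/5807) + ((-3076 + 825) + 5977)*(1/20495) = 24477/5807 + (-2251 + 5977)*(1/20495) = 24477/5807 + 3726*(1/20495) = 24477/5807 + 3726/20495 = 523292997/119014465 ≈ 4.3969)
V(-91) + d = -91 + 523292997/119014465 = -10307023318/119014465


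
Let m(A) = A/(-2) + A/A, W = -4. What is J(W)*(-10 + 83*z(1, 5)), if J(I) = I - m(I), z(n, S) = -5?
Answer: 2975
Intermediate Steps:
m(A) = 1 - A/2 (m(A) = A*(-1/2) + 1 = -A/2 + 1 = 1 - A/2)
J(I) = -1 + 3*I/2 (J(I) = I - (1 - I/2) = I + (-1 + I/2) = -1 + 3*I/2)
J(W)*(-10 + 83*z(1, 5)) = (-1 + (3/2)*(-4))*(-10 + 83*(-5)) = (-1 - 6)*(-10 - 415) = -7*(-425) = 2975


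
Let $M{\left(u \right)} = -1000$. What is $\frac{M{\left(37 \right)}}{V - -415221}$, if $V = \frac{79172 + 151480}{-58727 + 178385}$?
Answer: $- \frac{3988600}{1656158169} \approx -0.0024083$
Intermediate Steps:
$V = \frac{38442}{19943}$ ($V = \frac{230652}{119658} = 230652 \cdot \frac{1}{119658} = \frac{38442}{19943} \approx 1.9276$)
$\frac{M{\left(37 \right)}}{V - -415221} = - \frac{1000}{\frac{38442}{19943} - -415221} = - \frac{1000}{\frac{38442}{19943} + 415221} = - \frac{1000}{\frac{8280790845}{19943}} = \left(-1000\right) \frac{19943}{8280790845} = - \frac{3988600}{1656158169}$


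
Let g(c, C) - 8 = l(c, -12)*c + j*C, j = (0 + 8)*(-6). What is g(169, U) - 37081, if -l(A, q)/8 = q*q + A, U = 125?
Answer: -466249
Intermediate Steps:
l(A, q) = -8*A - 8*q² (l(A, q) = -8*(q*q + A) = -8*(q² + A) = -8*(A + q²) = -8*A - 8*q²)
j = -48 (j = 8*(-6) = -48)
g(c, C) = 8 - 48*C + c*(-1152 - 8*c) (g(c, C) = 8 + ((-8*c - 8*(-12)²)*c - 48*C) = 8 + ((-8*c - 8*144)*c - 48*C) = 8 + ((-8*c - 1152)*c - 48*C) = 8 + ((-1152 - 8*c)*c - 48*C) = 8 + (c*(-1152 - 8*c) - 48*C) = 8 + (-48*C + c*(-1152 - 8*c)) = 8 - 48*C + c*(-1152 - 8*c))
g(169, U) - 37081 = (8 - 48*125 - 8*169*(144 + 169)) - 37081 = (8 - 6000 - 8*169*313) - 37081 = (8 - 6000 - 423176) - 37081 = -429168 - 37081 = -466249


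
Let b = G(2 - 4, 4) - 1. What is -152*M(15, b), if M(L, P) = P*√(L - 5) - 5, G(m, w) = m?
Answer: 760 + 456*√10 ≈ 2202.0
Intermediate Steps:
b = -3 (b = (2 - 4) - 1 = -2 - 1 = -3)
M(L, P) = -5 + P*√(-5 + L) (M(L, P) = P*√(-5 + L) - 5 = -5 + P*√(-5 + L))
-152*M(15, b) = -152*(-5 - 3*√(-5 + 15)) = -152*(-5 - 3*√10) = 760 + 456*√10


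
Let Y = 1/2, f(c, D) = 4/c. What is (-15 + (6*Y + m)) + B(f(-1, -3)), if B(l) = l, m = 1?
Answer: -15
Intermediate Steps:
Y = 1/2 ≈ 0.50000
(-15 + (6*Y + m)) + B(f(-1, -3)) = (-15 + (6*(1/2) + 1)) + 4/(-1) = (-15 + (3 + 1)) + 4*(-1) = (-15 + 4) - 4 = -11 - 4 = -15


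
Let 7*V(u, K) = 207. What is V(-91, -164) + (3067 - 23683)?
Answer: -144105/7 ≈ -20586.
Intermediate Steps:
V(u, K) = 207/7 (V(u, K) = (⅐)*207 = 207/7)
V(-91, -164) + (3067 - 23683) = 207/7 + (3067 - 23683) = 207/7 - 20616 = -144105/7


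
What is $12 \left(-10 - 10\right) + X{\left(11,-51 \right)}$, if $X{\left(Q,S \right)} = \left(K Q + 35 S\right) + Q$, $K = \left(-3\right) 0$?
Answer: $-2014$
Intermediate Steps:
$K = 0$
$X{\left(Q,S \right)} = Q + 35 S$ ($X{\left(Q,S \right)} = \left(0 Q + 35 S\right) + Q = \left(0 + 35 S\right) + Q = 35 S + Q = Q + 35 S$)
$12 \left(-10 - 10\right) + X{\left(11,-51 \right)} = 12 \left(-10 - 10\right) + \left(11 + 35 \left(-51\right)\right) = 12 \left(-20\right) + \left(11 - 1785\right) = -240 - 1774 = -2014$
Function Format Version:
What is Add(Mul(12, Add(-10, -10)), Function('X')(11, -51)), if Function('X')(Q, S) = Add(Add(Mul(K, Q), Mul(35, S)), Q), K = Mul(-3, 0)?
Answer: -2014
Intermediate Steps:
K = 0
Function('X')(Q, S) = Add(Q, Mul(35, S)) (Function('X')(Q, S) = Add(Add(Mul(0, Q), Mul(35, S)), Q) = Add(Add(0, Mul(35, S)), Q) = Add(Mul(35, S), Q) = Add(Q, Mul(35, S)))
Add(Mul(12, Add(-10, -10)), Function('X')(11, -51)) = Add(Mul(12, Add(-10, -10)), Add(11, Mul(35, -51))) = Add(Mul(12, -20), Add(11, -1785)) = Add(-240, -1774) = -2014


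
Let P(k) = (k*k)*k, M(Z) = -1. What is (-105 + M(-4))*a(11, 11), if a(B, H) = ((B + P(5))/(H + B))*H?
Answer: -7208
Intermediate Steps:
P(k) = k³ (P(k) = k²*k = k³)
a(B, H) = H*(125 + B)/(B + H) (a(B, H) = ((B + 5³)/(H + B))*H = ((B + 125)/(B + H))*H = ((125 + B)/(B + H))*H = H*(125 + B)/(B + H))
(-105 + M(-4))*a(11, 11) = (-105 - 1)*(11*(125 + 11)/(11 + 11)) = -1166*136/22 = -106*68 = -7208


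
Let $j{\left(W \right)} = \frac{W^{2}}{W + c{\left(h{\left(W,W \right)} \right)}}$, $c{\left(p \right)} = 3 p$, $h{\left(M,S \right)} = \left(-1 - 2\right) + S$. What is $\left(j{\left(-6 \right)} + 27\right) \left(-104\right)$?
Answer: $- \frac{29640}{11} \approx -2694.5$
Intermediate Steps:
$h{\left(M,S \right)} = -3 + S$
$j{\left(W \right)} = \frac{W^{2}}{-9 + 4 W}$ ($j{\left(W \right)} = \frac{W^{2}}{W + 3 \left(-3 + W\right)} = \frac{W^{2}}{W + \left(-9 + 3 W\right)} = \frac{W^{2}}{-9 + 4 W}$)
$\left(j{\left(-6 \right)} + 27\right) \left(-104\right) = \left(\frac{\left(-6\right)^{2}}{-9 + 4 \left(-6\right)} + 27\right) \left(-104\right) = \left(\frac{36}{-9 - 24} + 27\right) \left(-104\right) = \left(\frac{36}{-33} + 27\right) \left(-104\right) = \left(36 \left(- \frac{1}{33}\right) + 27\right) \left(-104\right) = \left(- \frac{12}{11} + 27\right) \left(-104\right) = \frac{285}{11} \left(-104\right) = - \frac{29640}{11}$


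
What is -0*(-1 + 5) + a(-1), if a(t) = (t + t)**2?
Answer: 4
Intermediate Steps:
a(t) = 4*t**2 (a(t) = (2*t)**2 = 4*t**2)
-0*(-1 + 5) + a(-1) = -0*(-1 + 5) + 4*(-1)**2 = -0*4 + 4*1 = -59*0 + 4 = 0 + 4 = 4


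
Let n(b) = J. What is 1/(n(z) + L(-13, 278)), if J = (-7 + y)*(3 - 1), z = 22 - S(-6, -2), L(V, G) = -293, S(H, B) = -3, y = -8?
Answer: -1/323 ≈ -0.0030960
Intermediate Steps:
z = 25 (z = 22 - 1*(-3) = 22 + 3 = 25)
J = -30 (J = (-7 - 8)*(3 - 1) = -15*2 = -30)
n(b) = -30
1/(n(z) + L(-13, 278)) = 1/(-30 - 293) = 1/(-323) = -1/323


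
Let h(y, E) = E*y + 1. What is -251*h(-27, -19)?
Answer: -129014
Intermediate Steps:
h(y, E) = 1 + E*y
-251*h(-27, -19) = -251*(1 - 19*(-27)) = -251*(1 + 513) = -251*514 = -129014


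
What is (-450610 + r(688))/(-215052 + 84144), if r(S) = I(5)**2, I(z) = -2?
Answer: 75101/21818 ≈ 3.4422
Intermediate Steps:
r(S) = 4 (r(S) = (-2)**2 = 4)
(-450610 + r(688))/(-215052 + 84144) = (-450610 + 4)/(-215052 + 84144) = -450606/(-130908) = -450606*(-1/130908) = 75101/21818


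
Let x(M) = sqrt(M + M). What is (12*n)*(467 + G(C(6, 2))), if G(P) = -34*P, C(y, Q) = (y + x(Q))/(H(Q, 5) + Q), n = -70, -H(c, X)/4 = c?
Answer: -430360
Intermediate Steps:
x(M) = sqrt(2)*sqrt(M) (x(M) = sqrt(2*M) = sqrt(2)*sqrt(M))
H(c, X) = -4*c
C(y, Q) = -(y + sqrt(2)*sqrt(Q))/(3*Q) (C(y, Q) = (y + sqrt(2)*sqrt(Q))/(-4*Q + Q) = (y + sqrt(2)*sqrt(Q))/((-3*Q)) = (y + sqrt(2)*sqrt(Q))*(-1/(3*Q)) = -(y + sqrt(2)*sqrt(Q))/(3*Q))
(12*n)*(467 + G(C(6, 2))) = (12*(-70))*(467 - 34*(-1*6 - sqrt(2)*sqrt(2))/(3*2)) = -840*(467 - 34*(-6 - 2)/(3*2)) = -840*(467 - 34*(-8)/(3*2)) = -840*(467 - 34*(-4/3)) = -840*(467 + 136/3) = -840*1537/3 = -430360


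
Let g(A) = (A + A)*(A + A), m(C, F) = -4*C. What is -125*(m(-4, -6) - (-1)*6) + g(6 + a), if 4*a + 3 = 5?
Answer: -2581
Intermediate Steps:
a = ½ (a = -¾ + (¼)*5 = -¾ + 5/4 = ½ ≈ 0.50000)
g(A) = 4*A² (g(A) = (2*A)*(2*A) = 4*A²)
-125*(m(-4, -6) - (-1)*6) + g(6 + a) = -125*(-4*(-4) - (-1)*6) + 4*(6 + ½)² = -125*(16 - 1*(-6)) + 4*(13/2)² = -125*(16 + 6) + 4*(169/4) = -125*22 + 169 = -2750 + 169 = -2581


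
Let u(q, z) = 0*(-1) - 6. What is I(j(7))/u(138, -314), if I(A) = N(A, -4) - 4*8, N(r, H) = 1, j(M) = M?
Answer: 31/6 ≈ 5.1667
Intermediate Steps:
u(q, z) = -6 (u(q, z) = 0 - 6 = -6)
I(A) = -31 (I(A) = 1 - 4*8 = 1 - 32 = -31)
I(j(7))/u(138, -314) = -31/(-6) = -31*(-1/6) = 31/6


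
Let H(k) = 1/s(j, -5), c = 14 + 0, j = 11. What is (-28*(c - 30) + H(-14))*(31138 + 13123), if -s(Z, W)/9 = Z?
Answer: 1963019611/99 ≈ 1.9828e+7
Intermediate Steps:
s(Z, W) = -9*Z
c = 14
H(k) = -1/99 (H(k) = 1/(-9*11) = 1/(-99) = -1/99)
(-28*(c - 30) + H(-14))*(31138 + 13123) = (-28*(14 - 30) - 1/99)*(31138 + 13123) = (-28*(-16) - 1/99)*44261 = (448 - 1/99)*44261 = (44351/99)*44261 = 1963019611/99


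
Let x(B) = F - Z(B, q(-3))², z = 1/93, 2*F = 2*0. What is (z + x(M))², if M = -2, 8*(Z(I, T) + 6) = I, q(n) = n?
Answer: 3376655881/2214144 ≈ 1525.0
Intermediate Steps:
Z(I, T) = -6 + I/8
F = 0 (F = (2*0)/2 = (½)*0 = 0)
z = 1/93 ≈ 0.010753
x(B) = -(-6 + B/8)² (x(B) = 0 - (-6 + B/8)² = -(-6 + B/8)²)
(z + x(M))² = (1/93 - (-48 - 2)²/64)² = (1/93 - 1/64*(-50)²)² = (1/93 - 1/64*2500)² = (1/93 - 625/16)² = (-58109/1488)² = 3376655881/2214144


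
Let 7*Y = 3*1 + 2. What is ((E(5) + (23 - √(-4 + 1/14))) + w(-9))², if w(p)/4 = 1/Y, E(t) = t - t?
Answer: 284911/350 - 143*I*√770/35 ≈ 814.03 - 113.37*I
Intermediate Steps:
E(t) = 0
Y = 5/7 (Y = (3*1 + 2)/7 = (3 + 2)/7 = (⅐)*5 = 5/7 ≈ 0.71429)
w(p) = 28/5 (w(p) = 4/(5/7) = 4*(7/5) = 28/5)
((E(5) + (23 - √(-4 + 1/14))) + w(-9))² = ((0 + (23 - √(-4 + 1/14))) + 28/5)² = ((0 + (23 - √(-55/14))) + 28/5)² = ((0 + (23 - I*√770/14)) + 28/5)² = ((23 - I*√770/14) + 28/5)² = (143/5 - I*√770/14)²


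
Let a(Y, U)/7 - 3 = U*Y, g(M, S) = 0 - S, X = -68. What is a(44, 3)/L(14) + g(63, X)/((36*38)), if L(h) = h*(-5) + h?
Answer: -23017/1368 ≈ -16.825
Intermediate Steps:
g(M, S) = -S
a(Y, U) = 21 + 7*U*Y (a(Y, U) = 21 + 7*(U*Y) = 21 + 7*U*Y)
L(h) = -4*h (L(h) = -5*h + h = -4*h)
a(44, 3)/L(14) + g(63, X)/((36*38)) = (21 + 7*3*44)/((-4*14)) + (-1*(-68))/((36*38)) = (21 + 924)/(-56) + 68/1368 = 945*(-1/56) + 68*(1/1368) = -135/8 + 17/342 = -23017/1368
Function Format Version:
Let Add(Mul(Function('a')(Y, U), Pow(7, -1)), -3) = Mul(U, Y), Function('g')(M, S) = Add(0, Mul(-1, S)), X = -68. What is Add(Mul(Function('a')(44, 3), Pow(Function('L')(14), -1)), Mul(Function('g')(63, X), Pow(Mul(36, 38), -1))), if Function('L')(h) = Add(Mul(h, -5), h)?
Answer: Rational(-23017, 1368) ≈ -16.825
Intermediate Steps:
Function('g')(M, S) = Mul(-1, S)
Function('a')(Y, U) = Add(21, Mul(7, U, Y)) (Function('a')(Y, U) = Add(21, Mul(7, Mul(U, Y))) = Add(21, Mul(7, U, Y)))
Function('L')(h) = Mul(-4, h) (Function('L')(h) = Add(Mul(-5, h), h) = Mul(-4, h))
Add(Mul(Function('a')(44, 3), Pow(Function('L')(14), -1)), Mul(Function('g')(63, X), Pow(Mul(36, 38), -1))) = Add(Mul(Add(21, Mul(7, 3, 44)), Pow(Mul(-4, 14), -1)), Mul(Mul(-1, -68), Pow(Mul(36, 38), -1))) = Add(Mul(Add(21, 924), Pow(-56, -1)), Mul(68, Pow(1368, -1))) = Add(Mul(945, Rational(-1, 56)), Mul(68, Rational(1, 1368))) = Add(Rational(-135, 8), Rational(17, 342)) = Rational(-23017, 1368)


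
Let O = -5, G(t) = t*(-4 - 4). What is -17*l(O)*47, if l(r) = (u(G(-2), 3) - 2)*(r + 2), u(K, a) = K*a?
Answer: 110262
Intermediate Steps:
G(t) = -8*t (G(t) = t*(-8) = -8*t)
l(r) = 92 + 46*r (l(r) = (-8*(-2)*3 - 2)*(r + 2) = (16*3 - 2)*(2 + r) = (48 - 2)*(2 + r) = 46*(2 + r) = 92 + 46*r)
-17*l(O)*47 = -17*(92 + 46*(-5))*47 = -17*(92 - 230)*47 = -17*(-138)*47 = 2346*47 = 110262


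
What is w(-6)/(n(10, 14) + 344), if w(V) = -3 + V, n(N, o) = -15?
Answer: -9/329 ≈ -0.027356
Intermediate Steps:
w(-6)/(n(10, 14) + 344) = (-3 - 6)/(-15 + 344) = -9/329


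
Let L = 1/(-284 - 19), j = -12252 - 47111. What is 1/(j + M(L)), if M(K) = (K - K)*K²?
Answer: -1/59363 ≈ -1.6846e-5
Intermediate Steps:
j = -59363
L = -1/303 (L = 1/(-303) = -1/303 ≈ -0.0033003)
M(K) = 0 (M(K) = 0*K² = 0)
1/(j + M(L)) = 1/(-59363 + 0) = 1/(-59363) = -1/59363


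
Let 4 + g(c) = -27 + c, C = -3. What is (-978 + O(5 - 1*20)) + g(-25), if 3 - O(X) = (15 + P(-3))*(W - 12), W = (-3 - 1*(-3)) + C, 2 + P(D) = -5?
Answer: -911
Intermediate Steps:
P(D) = -7 (P(D) = -2 - 5 = -7)
g(c) = -31 + c (g(c) = -4 + (-27 + c) = -31 + c)
W = -3 (W = (-3 - 1*(-3)) - 3 = (-3 + 3) - 3 = 0 - 3 = -3)
O(X) = 123 (O(X) = 3 - (15 - 7)*(-3 - 12) = 3 - 8*(-15) = 3 - 1*(-120) = 3 + 120 = 123)
(-978 + O(5 - 1*20)) + g(-25) = (-978 + 123) + (-31 - 25) = -855 - 56 = -911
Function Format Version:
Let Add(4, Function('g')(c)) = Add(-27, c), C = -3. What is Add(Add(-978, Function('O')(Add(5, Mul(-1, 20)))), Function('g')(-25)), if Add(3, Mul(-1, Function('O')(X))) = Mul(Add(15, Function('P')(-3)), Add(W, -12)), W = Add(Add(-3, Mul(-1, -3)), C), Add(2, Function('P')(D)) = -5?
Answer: -911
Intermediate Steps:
Function('P')(D) = -7 (Function('P')(D) = Add(-2, -5) = -7)
Function('g')(c) = Add(-31, c) (Function('g')(c) = Add(-4, Add(-27, c)) = Add(-31, c))
W = -3 (W = Add(Add(-3, Mul(-1, -3)), -3) = Add(Add(-3, 3), -3) = Add(0, -3) = -3)
Function('O')(X) = 123 (Function('O')(X) = Add(3, Mul(-1, Mul(Add(15, -7), Add(-3, -12)))) = Add(3, Mul(-1, Mul(8, -15))) = Add(3, Mul(-1, -120)) = Add(3, 120) = 123)
Add(Add(-978, Function('O')(Add(5, Mul(-1, 20)))), Function('g')(-25)) = Add(Add(-978, 123), Add(-31, -25)) = Add(-855, -56) = -911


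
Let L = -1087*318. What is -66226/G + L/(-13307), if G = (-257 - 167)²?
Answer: 30630590717/1196139616 ≈ 25.608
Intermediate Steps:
L = -345666
G = 179776 (G = (-424)² = 179776)
-66226/G + L/(-13307) = -66226/179776 - 345666/(-13307) = -66226*1/179776 - 345666*(-1/13307) = -33113/89888 + 345666/13307 = 30630590717/1196139616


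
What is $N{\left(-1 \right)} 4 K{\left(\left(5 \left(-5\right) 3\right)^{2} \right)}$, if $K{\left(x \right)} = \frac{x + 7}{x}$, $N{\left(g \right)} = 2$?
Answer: $\frac{45056}{5625} \approx 8.0099$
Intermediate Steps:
$K{\left(x \right)} = \frac{7 + x}{x}$
$N{\left(-1 \right)} 4 K{\left(\left(5 \left(-5\right) 3\right)^{2} \right)} = 2 \cdot 4 \frac{7 + \left(5 \left(-5\right) 3\right)^{2}}{\left(5 \left(-5\right) 3\right)^{2}} = 8 \frac{7 + \left(\left(-25\right) 3\right)^{2}}{\left(\left(-25\right) 3\right)^{2}} = 8 \frac{7 + \left(-75\right)^{2}}{\left(-75\right)^{2}} = 8 \frac{7 + 5625}{5625} = 8 \cdot \frac{1}{5625} \cdot 5632 = 8 \cdot \frac{5632}{5625} = \frac{45056}{5625}$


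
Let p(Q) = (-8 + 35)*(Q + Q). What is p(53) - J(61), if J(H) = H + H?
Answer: 2740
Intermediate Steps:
J(H) = 2*H
p(Q) = 54*Q (p(Q) = 27*(2*Q) = 54*Q)
p(53) - J(61) = 54*53 - 2*61 = 2862 - 1*122 = 2862 - 122 = 2740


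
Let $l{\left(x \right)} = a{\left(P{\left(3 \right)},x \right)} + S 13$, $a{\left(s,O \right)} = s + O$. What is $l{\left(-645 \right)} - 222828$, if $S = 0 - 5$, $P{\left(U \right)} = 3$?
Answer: $-223535$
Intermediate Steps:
$a{\left(s,O \right)} = O + s$
$S = -5$ ($S = 0 - 5 = -5$)
$l{\left(x \right)} = -62 + x$ ($l{\left(x \right)} = \left(x + 3\right) - 65 = \left(3 + x\right) - 65 = -62 + x$)
$l{\left(-645 \right)} - 222828 = \left(-62 - 645\right) - 222828 = -707 - 222828 = -223535$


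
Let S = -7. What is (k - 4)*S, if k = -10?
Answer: 98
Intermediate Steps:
(k - 4)*S = (-10 - 4)*(-7) = -14*(-7) = 98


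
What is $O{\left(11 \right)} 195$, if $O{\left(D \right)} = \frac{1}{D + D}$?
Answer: $\frac{195}{22} \approx 8.8636$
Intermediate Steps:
$O{\left(D \right)} = \frac{1}{2 D}$
$O{\left(11 \right)} 195 = \frac{1}{2 \cdot 11} \cdot 195 = \frac{1}{2} \cdot \frac{1}{11} \cdot 195 = \frac{1}{22} \cdot 195 = \frac{195}{22}$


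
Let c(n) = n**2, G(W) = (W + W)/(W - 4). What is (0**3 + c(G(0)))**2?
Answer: 0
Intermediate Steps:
G(W) = 2*W/(-4 + W) (G(W) = (2*W)/(-4 + W) = 2*W/(-4 + W))
(0**3 + c(G(0)))**2 = (0**3 + (2*0/(-4 + 0))**2)**2 = (0 + (2*0/(-4))**2)**2 = (0 + (2*0*(-1/4))**2)**2 = (0 + 0**2)**2 = (0 + 0)**2 = 0**2 = 0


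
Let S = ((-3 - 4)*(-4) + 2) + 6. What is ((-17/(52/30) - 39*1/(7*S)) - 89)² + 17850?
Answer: 32963958889/1192464 ≈ 27644.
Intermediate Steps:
S = 36 (S = (-7*(-4) + 2) + 6 = (28 + 2) + 6 = 30 + 6 = 36)
((-17/(52/30) - 39*1/(7*S)) - 89)² + 17850 = ((-17/(52/30) - 39/(7*36)) - 89)² + 17850 = ((-17/(52*(1/30)) - 39/252) - 89)² + 17850 = ((-17/26/15 - 39*1/252) - 89)² + 17850 = ((-17*15/26 - 13/84) - 89)² + 17850 = ((-255/26 - 13/84) - 89)² + 17850 = (-10879/1092 - 89)² + 17850 = (-108067/1092)² + 17850 = 11678476489/1192464 + 17850 = 32963958889/1192464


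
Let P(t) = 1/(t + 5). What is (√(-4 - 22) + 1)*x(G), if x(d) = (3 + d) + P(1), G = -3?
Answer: ⅙ + I*√26/6 ≈ 0.16667 + 0.84984*I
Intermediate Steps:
P(t) = 1/(5 + t)
x(d) = 19/6 + d (x(d) = (3 + d) + 1/(5 + 1) = (3 + d) + 1/6 = (3 + d) + ⅙ = 19/6 + d)
(√(-4 - 22) + 1)*x(G) = (√(-4 - 22) + 1)*(19/6 - 3) = (√(-26) + 1)*(⅙) = (I*√26 + 1)*(⅙) = (1 + I*√26)*(⅙) = ⅙ + I*√26/6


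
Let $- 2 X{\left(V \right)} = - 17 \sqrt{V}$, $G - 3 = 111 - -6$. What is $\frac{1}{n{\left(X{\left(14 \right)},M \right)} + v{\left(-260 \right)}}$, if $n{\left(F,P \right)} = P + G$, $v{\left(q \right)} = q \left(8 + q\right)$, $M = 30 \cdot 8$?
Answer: $\frac{1}{65880} \approx 1.5179 \cdot 10^{-5}$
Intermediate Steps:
$G = 120$ ($G = 3 + \left(111 - -6\right) = 3 + \left(111 + 6\right) = 3 + 117 = 120$)
$X{\left(V \right)} = \frac{17 \sqrt{V}}{2}$ ($X{\left(V \right)} = - \frac{\left(-17\right) \sqrt{V}}{2} = \frac{17 \sqrt{V}}{2}$)
$M = 240$
$n{\left(F,P \right)} = 120 + P$ ($n{\left(F,P \right)} = P + 120 = 120 + P$)
$\frac{1}{n{\left(X{\left(14 \right)},M \right)} + v{\left(-260 \right)}} = \frac{1}{\left(120 + 240\right) - 260 \left(8 - 260\right)} = \frac{1}{360 - -65520} = \frac{1}{360 + 65520} = \frac{1}{65880}$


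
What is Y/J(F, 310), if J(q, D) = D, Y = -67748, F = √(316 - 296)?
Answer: -33874/155 ≈ -218.54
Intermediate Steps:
F = 2*√5 (F = √20 = 2*√5 ≈ 4.4721)
Y/J(F, 310) = -67748/310 = -67748*1/310 = -33874/155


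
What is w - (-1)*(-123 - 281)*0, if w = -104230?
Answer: -104230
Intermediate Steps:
w - (-1)*(-123 - 281)*0 = -104230 - (-1)*(-123 - 281)*0 = -104230 - (-1)*(-404*0) = -104230 - (-1)*0 = -104230 - 1*0 = -104230 + 0 = -104230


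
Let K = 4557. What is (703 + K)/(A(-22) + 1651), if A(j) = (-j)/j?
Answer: 526/165 ≈ 3.1879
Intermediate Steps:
A(j) = -1
(703 + K)/(A(-22) + 1651) = (703 + 4557)/(-1 + 1651) = 5260/1650 = 5260*(1/1650) = 526/165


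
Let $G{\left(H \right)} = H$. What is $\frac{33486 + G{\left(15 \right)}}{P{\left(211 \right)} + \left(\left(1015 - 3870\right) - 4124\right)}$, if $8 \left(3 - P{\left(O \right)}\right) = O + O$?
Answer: $- \frac{134004}{28115} \approx -4.7663$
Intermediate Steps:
$P{\left(O \right)} = 3 - \frac{O}{4}$ ($P{\left(O \right)} = 3 - \frac{O + O}{8} = 3 - \frac{2 O}{8} = 3 - \frac{O}{4}$)
$\frac{33486 + G{\left(15 \right)}}{P{\left(211 \right)} + \left(\left(1015 - 3870\right) - 4124\right)} = \frac{33486 + 15}{\left(3 - \frac{211}{4}\right) + \left(\left(1015 - 3870\right) - 4124\right)} = \frac{33501}{\left(3 - \frac{211}{4}\right) + \left(\left(1015 - 3870\right) - 4124\right)} = \frac{33501}{- \frac{199}{4} + \left(\left(1015 - 3870\right) - 4124\right)} = \frac{33501}{- \frac{199}{4} - 6979} = \frac{33501}{- \frac{28115}{4}} = 33501 \left(- \frac{4}{28115}\right) = - \frac{134004}{28115}$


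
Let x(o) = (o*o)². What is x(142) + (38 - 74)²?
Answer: 406588192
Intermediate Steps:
x(o) = o⁴ (x(o) = (o²)² = o⁴)
x(142) + (38 - 74)² = 142⁴ + (38 - 74)² = 406586896 + (-36)² = 406586896 + 1296 = 406588192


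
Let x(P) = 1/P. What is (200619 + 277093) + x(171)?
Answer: 81688753/171 ≈ 4.7771e+5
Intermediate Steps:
(200619 + 277093) + x(171) = (200619 + 277093) + 1/171 = 477712 + 1/171 = 81688753/171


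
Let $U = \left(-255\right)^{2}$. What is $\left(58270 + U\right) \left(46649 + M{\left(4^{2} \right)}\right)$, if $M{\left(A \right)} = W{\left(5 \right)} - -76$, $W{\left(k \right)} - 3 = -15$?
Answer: $5759479335$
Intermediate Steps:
$W{\left(k \right)} = -12$ ($W{\left(k \right)} = 3 - 15 = -12$)
$U = 65025$
$M{\left(A \right)} = 64$ ($M{\left(A \right)} = -12 - -76 = -12 + 76 = 64$)
$\left(58270 + U\right) \left(46649 + M{\left(4^{2} \right)}\right) = \left(58270 + 65025\right) \left(46649 + 64\right) = 123295 \cdot 46713 = 5759479335$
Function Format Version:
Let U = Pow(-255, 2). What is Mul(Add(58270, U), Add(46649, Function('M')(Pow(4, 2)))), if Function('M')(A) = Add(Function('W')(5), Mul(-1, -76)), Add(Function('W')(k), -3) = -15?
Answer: 5759479335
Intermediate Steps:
Function('W')(k) = -12 (Function('W')(k) = Add(3, -15) = -12)
U = 65025
Function('M')(A) = 64 (Function('M')(A) = Add(-12, Mul(-1, -76)) = Add(-12, 76) = 64)
Mul(Add(58270, U), Add(46649, Function('M')(Pow(4, 2)))) = Mul(Add(58270, 65025), Add(46649, 64)) = Mul(123295, 46713) = 5759479335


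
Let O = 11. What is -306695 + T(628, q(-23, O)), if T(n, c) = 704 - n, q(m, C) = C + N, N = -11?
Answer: -306619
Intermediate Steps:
q(m, C) = -11 + C (q(m, C) = C - 11 = -11 + C)
-306695 + T(628, q(-23, O)) = -306695 + (704 - 1*628) = -306695 + (704 - 628) = -306695 + 76 = -306619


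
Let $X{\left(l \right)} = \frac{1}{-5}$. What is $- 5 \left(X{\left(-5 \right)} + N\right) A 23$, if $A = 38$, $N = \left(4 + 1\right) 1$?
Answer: $-20976$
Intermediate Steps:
$X{\left(l \right)} = - \frac{1}{5}$
$N = 5$ ($N = 5 \cdot 1 = 5$)
$- 5 \left(X{\left(-5 \right)} + N\right) A 23 = - 5 \left(- \frac{1}{5} + 5\right) 38 \cdot 23 = \left(-5\right) \frac{24}{5} \cdot 38 \cdot 23 = \left(-24\right) 38 \cdot 23 = \left(-912\right) 23 = -20976$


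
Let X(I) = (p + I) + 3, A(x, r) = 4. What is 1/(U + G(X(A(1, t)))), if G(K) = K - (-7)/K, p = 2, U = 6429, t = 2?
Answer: 9/57949 ≈ 0.00015531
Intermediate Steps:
X(I) = 5 + I (X(I) = (2 + I) + 3 = 5 + I)
G(K) = K + 7/K
1/(U + G(X(A(1, t)))) = 1/(6429 + ((5 + 4) + 7/(5 + 4))) = 1/(6429 + (9 + 7/9)) = 1/(6429 + 88/9) = 1/(57949/9) = 9/57949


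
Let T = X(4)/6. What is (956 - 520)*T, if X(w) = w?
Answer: 872/3 ≈ 290.67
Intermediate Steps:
T = ⅔ (T = 4/6 = 4*(⅙) = ⅔ ≈ 0.66667)
(956 - 520)*T = (956 - 520)*(⅔) = 436*(⅔) = 872/3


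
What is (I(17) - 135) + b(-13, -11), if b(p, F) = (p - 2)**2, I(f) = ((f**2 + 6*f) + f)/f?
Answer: 114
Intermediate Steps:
I(f) = (f**2 + 7*f)/f
b(p, F) = (-2 + p)**2
(I(17) - 135) + b(-13, -11) = ((7 + 17) - 135) + (-2 - 13)**2 = (24 - 135) + (-15)**2 = -111 + 225 = 114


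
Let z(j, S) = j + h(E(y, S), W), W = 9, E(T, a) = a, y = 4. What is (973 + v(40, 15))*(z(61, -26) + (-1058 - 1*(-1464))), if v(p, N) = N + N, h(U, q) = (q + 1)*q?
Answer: 558671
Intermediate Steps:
h(U, q) = q*(1 + q) (h(U, q) = (1 + q)*q = q*(1 + q))
z(j, S) = 90 + j (z(j, S) = j + 9*(1 + 9) = j + 9*10 = j + 90 = 90 + j)
v(p, N) = 2*N
(973 + v(40, 15))*(z(61, -26) + (-1058 - 1*(-1464))) = (973 + 2*15)*((90 + 61) + (-1058 - 1*(-1464))) = (973 + 30)*(151 + (-1058 + 1464)) = 1003*(151 + 406) = 1003*557 = 558671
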